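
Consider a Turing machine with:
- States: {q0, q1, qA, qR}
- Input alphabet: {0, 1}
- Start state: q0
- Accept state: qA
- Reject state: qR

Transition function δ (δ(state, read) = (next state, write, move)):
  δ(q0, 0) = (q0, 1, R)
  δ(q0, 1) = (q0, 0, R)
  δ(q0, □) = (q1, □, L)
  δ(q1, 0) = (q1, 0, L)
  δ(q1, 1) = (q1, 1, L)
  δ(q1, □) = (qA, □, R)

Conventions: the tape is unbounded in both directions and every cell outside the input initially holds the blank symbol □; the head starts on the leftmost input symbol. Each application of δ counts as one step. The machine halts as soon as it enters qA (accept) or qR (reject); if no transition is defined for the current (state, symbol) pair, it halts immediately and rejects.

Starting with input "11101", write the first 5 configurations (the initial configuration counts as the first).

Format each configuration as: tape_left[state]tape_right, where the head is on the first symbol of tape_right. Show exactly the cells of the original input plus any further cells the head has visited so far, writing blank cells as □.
Step 0: [q0]11101 (head at position 0)
Step 1: δ(q0, 1) = (q0, 0, R)  ⊢  0[q0]1101 (head at position 1)
Step 2: δ(q0, 1) = (q0, 0, R)  ⊢  00[q0]101 (head at position 2)
Step 3: δ(q0, 1) = (q0, 0, R)  ⊢  000[q0]01 (head at position 3)
Step 4: δ(q0, 0) = (q0, 1, R)  ⊢  0001[q0]1 (head at position 4)

Final answer: [q0]11101 ⊢ 0[q0]1101 ⊢ 00[q0]101 ⊢ 000[q0]01 ⊢ 0001[q0]1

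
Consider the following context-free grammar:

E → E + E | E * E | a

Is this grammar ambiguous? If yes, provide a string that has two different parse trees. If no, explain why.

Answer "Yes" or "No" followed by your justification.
Two different leftmost derivations of a + a * a:
  (1) E ⇒ E + E ⇒ a + E ⇒ a + E * E ⇒ a + a * E ⇒ a + a * a   (tree groups a + (a * a))
  (2) E ⇒ E * E ⇒ E + E * E ⇒ a + E * E ⇒ a + a * E ⇒ a + a * a   (tree groups (a + a) * a)
Two distinct leftmost derivations = two distinct parse trees, so the grammar is ambiguous.

Final answer: Yes - the string 'a + a * a' has two distinct leftmost derivations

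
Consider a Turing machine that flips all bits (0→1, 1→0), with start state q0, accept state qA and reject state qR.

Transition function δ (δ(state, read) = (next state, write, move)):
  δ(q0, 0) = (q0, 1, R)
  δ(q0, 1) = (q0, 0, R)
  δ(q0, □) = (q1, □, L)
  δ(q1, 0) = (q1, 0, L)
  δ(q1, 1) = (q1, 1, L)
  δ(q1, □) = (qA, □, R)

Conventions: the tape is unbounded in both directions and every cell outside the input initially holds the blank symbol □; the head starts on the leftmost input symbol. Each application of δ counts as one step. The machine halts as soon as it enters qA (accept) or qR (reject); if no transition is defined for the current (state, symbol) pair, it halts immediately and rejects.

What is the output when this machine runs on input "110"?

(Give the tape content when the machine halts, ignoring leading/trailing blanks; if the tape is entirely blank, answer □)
Step 0: [q0]110 (head at position 0)
Step 1: δ(q0, 1) = (q0, 0, R)  ⊢  0[q0]10 (head at position 1)
Step 2: δ(q0, 1) = (q0, 0, R)  ⊢  00[q0]0 (head at position 2)
Step 3: δ(q0, 0) = (q0, 1, R)  ⊢  001[q0]□ (head at position 3)
Step 4: δ(q0, □) = (q1, □, L)  ⊢  00[q1]1□ (head at position 2)
Step 5: δ(q1, 1) = (q1, 1, L)  ⊢  0[q1]01□ (head at position 1)
Step 6: δ(q1, 0) = (q1, 0, L)  ⊢  [q1]001□ (head at position 0)
Step 7: δ(q1, 0) = (q1, 0, L)  ⊢  [q1]□001□ (head at position -1)
Step 8: δ(q1, □) = (qA, □, R)  ⊢  □[qA]001□ (head at position 0)
The machine is in qA, so it halts and accepts.
Tape content when halted (ignoring surrounding blanks): 001

Final answer: Output: 001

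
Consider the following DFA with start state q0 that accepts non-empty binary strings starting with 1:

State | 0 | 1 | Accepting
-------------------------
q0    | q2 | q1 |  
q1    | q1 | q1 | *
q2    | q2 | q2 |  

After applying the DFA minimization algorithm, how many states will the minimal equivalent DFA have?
All 3 states are reachable from q0, so none can be removed as unreachable.
Table-filling: first mark every (accepting, non-accepting) pair as distinguishable (accepting: {q1}; non-accepting: {q0, q2}).
Round 1: (q0, q2) on '1' go to q1 and q2, already distinguishable → mark.
Every pair of states is distinguishable, so the DFA is already minimal.
Equivalence classes: {q0}, {q1}, {q2} → 3 states.

Final answer: 3 states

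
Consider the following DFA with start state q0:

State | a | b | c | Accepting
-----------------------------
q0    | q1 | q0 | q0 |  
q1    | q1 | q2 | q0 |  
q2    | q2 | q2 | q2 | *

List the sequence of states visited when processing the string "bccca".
q0 → q0 → q0 → q0 → q0 → q1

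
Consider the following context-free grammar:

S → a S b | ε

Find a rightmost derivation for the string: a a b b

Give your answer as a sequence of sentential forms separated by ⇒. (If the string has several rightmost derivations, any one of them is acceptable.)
Start with S.
Step 1: the rightmost non-terminal is S; apply S → a S b:  a S b
Step 2: the rightmost non-terminal is S; apply S → a S b:  a a S b b
Step 3: the rightmost non-terminal is S; apply S → ε:  a a b b

Final answer: S ⇒ a S b ⇒ a a S b b ⇒ a a b b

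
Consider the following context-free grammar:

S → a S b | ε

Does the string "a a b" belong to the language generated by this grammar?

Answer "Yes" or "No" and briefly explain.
Every derivation applies S → a S b some number n of times and then S → ε, producing a^n b^n with equally many a's and b's. The string a a b has two a's but only one b, so it cannot be derived.

Final answer: No - no valid derivation exists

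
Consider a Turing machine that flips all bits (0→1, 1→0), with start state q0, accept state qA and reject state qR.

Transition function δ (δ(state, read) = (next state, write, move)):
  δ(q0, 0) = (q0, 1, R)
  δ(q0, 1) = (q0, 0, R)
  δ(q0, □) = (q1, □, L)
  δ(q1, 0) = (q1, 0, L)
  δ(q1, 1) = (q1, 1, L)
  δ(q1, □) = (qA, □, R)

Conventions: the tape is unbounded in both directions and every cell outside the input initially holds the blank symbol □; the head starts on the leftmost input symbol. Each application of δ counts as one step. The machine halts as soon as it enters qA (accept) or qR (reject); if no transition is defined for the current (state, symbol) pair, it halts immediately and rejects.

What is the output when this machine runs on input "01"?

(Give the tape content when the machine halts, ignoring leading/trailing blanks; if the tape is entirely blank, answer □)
Step 0: [q0]01 (head at position 0)
Step 1: δ(q0, 0) = (q0, 1, R)  ⊢  1[q0]1 (head at position 1)
Step 2: δ(q0, 1) = (q0, 0, R)  ⊢  10[q0]□ (head at position 2)
Step 3: δ(q0, □) = (q1, □, L)  ⊢  1[q1]0□ (head at position 1)
Step 4: δ(q1, 0) = (q1, 0, L)  ⊢  [q1]10□ (head at position 0)
Step 5: δ(q1, 1) = (q1, 1, L)  ⊢  [q1]□10□ (head at position -1)
Step 6: δ(q1, □) = (qA, □, R)  ⊢  □[qA]10□ (head at position 0)
The machine is in qA, so it halts and accepts.
Tape content when halted (ignoring surrounding blanks): 10

Final answer: Output: 10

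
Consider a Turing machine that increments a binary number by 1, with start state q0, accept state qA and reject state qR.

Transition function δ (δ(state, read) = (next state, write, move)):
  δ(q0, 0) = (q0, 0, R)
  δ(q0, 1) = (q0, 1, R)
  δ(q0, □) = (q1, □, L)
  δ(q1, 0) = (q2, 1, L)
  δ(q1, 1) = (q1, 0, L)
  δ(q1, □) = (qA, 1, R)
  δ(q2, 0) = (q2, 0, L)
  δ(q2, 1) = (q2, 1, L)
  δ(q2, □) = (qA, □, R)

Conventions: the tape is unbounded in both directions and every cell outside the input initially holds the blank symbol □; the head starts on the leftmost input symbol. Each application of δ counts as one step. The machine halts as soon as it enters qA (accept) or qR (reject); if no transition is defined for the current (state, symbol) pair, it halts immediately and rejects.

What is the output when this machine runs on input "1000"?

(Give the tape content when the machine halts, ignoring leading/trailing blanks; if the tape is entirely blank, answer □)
Step 0: [q0]1000 (head at position 0)
Step 1: δ(q0, 1) = (q0, 1, R)  ⊢  1[q0]000 (head at position 1)
Step 2: δ(q0, 0) = (q0, 0, R)  ⊢  10[q0]00 (head at position 2)
Step 3: δ(q0, 0) = (q0, 0, R)  ⊢  100[q0]0 (head at position 3)
Step 4: δ(q0, 0) = (q0, 0, R)  ⊢  1000[q0]□ (head at position 4)
Step 5: δ(q0, □) = (q1, □, L)  ⊢  100[q1]0□ (head at position 3)
Step 6: δ(q1, 0) = (q2, 1, L)  ⊢  10[q2]01□ (head at position 2)
Step 7: δ(q2, 0) = (q2, 0, L)  ⊢  1[q2]001□ (head at position 1)
Step 8: δ(q2, 0) = (q2, 0, L)  ⊢  [q2]1001□ (head at position 0)
Step 9: δ(q2, 1) = (q2, 1, L)  ⊢  [q2]□1001□ (head at position -1)
Step 10: δ(q2, □) = (qA, □, R)  ⊢  □[qA]1001□ (head at position 0)
The machine is in qA, so it halts and accepts.
Tape content when halted (ignoring surrounding blanks): 1001

Final answer: Output: 1001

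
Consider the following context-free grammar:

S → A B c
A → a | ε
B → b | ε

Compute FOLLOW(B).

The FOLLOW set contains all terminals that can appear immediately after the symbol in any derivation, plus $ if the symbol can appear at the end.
B occurs in S → A B c, immediately followed by the terminal c. So FOLLOW(B) = {c}.

Final answer: {c}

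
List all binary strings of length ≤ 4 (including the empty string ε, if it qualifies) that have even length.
Checking every binary string of length 0 to 4:
  Length 0: accepted: ε | rejected: (none)
  Length 1: accepted: (none) | rejected: 0, 1
  Length 2: accepted: 00, 01, 10, 11 | rejected: (none)
  Length 3: accepted: (none) | rejected: 000, 001, 010, 011, 100, 101, 110, 111
  Length 4: accepted: 0000, 0001, 0010, 0011, 0100, 0101, 0110, 0111, 1000, 1001, 1010, 1011, 1100, 1101, 1110, 1111 | rejected: (none)
Total: 21 string(s).

Final answer: ε, 00, 01, 10, 11, 0000, 0001, 0010, 0011, 0100, 0101, 0110, 0111, 1000, 1001, 1010, 1011, 1100, 1101, 1110, 1111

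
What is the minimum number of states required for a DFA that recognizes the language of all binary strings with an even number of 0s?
Language: binary strings with an even number of 0s
Lower bound (Myhill–Nerode): the prefixes ε, 0 are pairwise distinguishable:
  ε vs 0: suffix ε distinguishes them (ε has zero 0s (accepted), 0 has one 0 (rejected))
So any DFA needs at least 2 states.
Upper bound: a DFA with 2 states exists (one state per class above).
Minimum states: 2

Final answer: 2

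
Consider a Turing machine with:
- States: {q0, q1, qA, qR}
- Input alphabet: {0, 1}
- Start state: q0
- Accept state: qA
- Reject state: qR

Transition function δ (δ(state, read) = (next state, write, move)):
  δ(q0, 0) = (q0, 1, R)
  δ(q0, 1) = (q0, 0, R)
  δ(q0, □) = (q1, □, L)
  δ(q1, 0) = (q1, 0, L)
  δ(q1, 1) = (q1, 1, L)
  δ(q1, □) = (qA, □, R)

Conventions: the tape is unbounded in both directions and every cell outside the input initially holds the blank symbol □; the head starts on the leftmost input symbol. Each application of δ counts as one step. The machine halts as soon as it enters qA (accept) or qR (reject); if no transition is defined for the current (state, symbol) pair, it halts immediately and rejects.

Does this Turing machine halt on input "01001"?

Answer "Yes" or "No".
Step 0: [q0]01001 (head at position 0)
Step 1: δ(q0, 0) = (q0, 1, R)  ⊢  1[q0]1001 (head at position 1)
Step 2: δ(q0, 1) = (q0, 0, R)  ⊢  10[q0]001 (head at position 2)
Step 3: δ(q0, 0) = (q0, 1, R)  ⊢  101[q0]01 (head at position 3)
Step 4: δ(q0, 0) = (q0, 1, R)  ⊢  1011[q0]1 (head at position 4)
Step 5: δ(q0, 1) = (q0, 0, R)  ⊢  10110[q0]□ (head at position 5)
Step 6: δ(q0, □) = (q1, □, L)  ⊢  1011[q1]0□ (head at position 4)
Step 7: δ(q1, 0) = (q1, 0, L)  ⊢  101[q1]10□ (head at position 3)
Step 8: δ(q1, 1) = (q1, 1, L)  ⊢  10[q1]110□ (head at position 2)
Step 9: δ(q1, 1) = (q1, 1, L)  ⊢  1[q1]0110□ (head at position 1)
Step 10: δ(q1, 0) = (q1, 0, L)  ⊢  [q1]10110□ (head at position 0)
Step 11: δ(q1, 1) = (q1, 1, L)  ⊢  [q1]□10110□ (head at position -1)
Step 12: δ(q1, □) = (qA, □, R)  ⊢  □[qA]10110□ (head at position 0)
The machine is in qA, so it halts and accepts.
It halts after 12 steps.

Final answer: Yes - halts after 12 steps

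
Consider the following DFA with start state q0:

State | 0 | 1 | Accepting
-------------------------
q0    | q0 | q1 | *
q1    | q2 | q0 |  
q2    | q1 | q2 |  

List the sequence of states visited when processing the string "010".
q0 → q0 → q1 → q2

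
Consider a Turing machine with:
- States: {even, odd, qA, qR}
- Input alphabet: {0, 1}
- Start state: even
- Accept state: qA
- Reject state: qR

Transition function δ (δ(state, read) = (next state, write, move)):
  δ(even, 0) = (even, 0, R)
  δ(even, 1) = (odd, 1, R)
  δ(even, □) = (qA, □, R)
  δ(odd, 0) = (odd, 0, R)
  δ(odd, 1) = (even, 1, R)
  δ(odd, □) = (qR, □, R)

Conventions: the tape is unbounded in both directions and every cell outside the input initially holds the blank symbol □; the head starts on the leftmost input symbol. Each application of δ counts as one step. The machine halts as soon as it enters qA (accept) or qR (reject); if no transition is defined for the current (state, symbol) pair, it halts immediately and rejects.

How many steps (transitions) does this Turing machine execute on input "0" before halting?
Step 0: [even]0 (head at position 0)
Step 1: δ(even, 0) = (even, 0, R)  ⊢  0[even]□ (head at position 1)
Step 2: δ(even, □) = (qA, □, R)  ⊢  0□[qA]□ (head at position 2)
The machine is in qA, so it halts and accepts.
Number of transitions executed: 2.

Final answer: 2 steps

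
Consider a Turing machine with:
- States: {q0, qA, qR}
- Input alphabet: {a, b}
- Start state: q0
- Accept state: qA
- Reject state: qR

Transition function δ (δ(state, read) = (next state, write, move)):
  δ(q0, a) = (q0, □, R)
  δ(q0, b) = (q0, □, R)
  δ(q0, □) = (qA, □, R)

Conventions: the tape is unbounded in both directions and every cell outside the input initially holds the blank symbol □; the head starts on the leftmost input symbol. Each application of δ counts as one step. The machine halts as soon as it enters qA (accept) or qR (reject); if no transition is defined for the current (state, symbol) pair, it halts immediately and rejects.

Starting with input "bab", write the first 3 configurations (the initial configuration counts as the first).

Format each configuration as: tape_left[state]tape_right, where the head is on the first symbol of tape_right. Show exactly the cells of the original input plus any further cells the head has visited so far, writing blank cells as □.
Step 0: [q0]bab (head at position 0)
Step 1: δ(q0, b) = (q0, □, R)  ⊢  □[q0]ab (head at position 1)
Step 2: δ(q0, a) = (q0, □, R)  ⊢  □□[q0]b (head at position 2)

Final answer: [q0]bab ⊢ □[q0]ab ⊢ □□[q0]b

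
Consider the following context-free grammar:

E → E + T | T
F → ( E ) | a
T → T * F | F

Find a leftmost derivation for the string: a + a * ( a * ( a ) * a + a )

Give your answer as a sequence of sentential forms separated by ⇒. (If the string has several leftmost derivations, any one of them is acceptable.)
Start with E.
Step 1: the leftmost non-terminal is E; apply E → E + T:  E + T
Step 2: the leftmost non-terminal is E; apply E → T:  T + T
Step 3: the leftmost non-terminal is T; apply T → F:  F + T
Step 4: the leftmost non-terminal is F; apply F → a:  a + T
Step 5: the leftmost non-terminal is T; apply T → T * F:  a + T * F
Step 6: the leftmost non-terminal is T; apply T → F:  a + F * F
Step 7: the leftmost non-terminal is F; apply F → a:  a + a * F
Step 8: the leftmost non-terminal is F; apply F → ( E ):  a + a * ( E )
Step 9: the leftmost non-terminal is E; apply E → E + T:  a + a * ( E + T )
Step 10: the leftmost non-terminal is E; apply E → T:  a + a * ( T + T )
Step 11: the leftmost non-terminal is T; apply T → T * F:  a + a * ( T * F + T )
Step 12: the leftmost non-terminal is T; apply T → T * F:  a + a * ( T * F * F + T )
Step 13: the leftmost non-terminal is T; apply T → F:  a + a * ( F * F * F + T )
Step 14: the leftmost non-terminal is F; apply F → a:  a + a * ( a * F * F + T )
Step 15: the leftmost non-terminal is F; apply F → ( E ):  a + a * ( a * ( E ) * F + T )
Step 16: the leftmost non-terminal is E; apply E → T:  a + a * ( a * ( T ) * F + T )
Step 17: the leftmost non-terminal is T; apply T → F:  a + a * ( a * ( F ) * F + T )
Step 18: the leftmost non-terminal is F; apply F → a:  a + a * ( a * ( a ) * F + T )
Step 19: the leftmost non-terminal is F; apply F → a:  a + a * ( a * ( a ) * a + T )
Step 20: the leftmost non-terminal is T; apply T → F:  a + a * ( a * ( a ) * a + F )
Step 21: the leftmost non-terminal is F; apply F → a:  a + a * ( a * ( a ) * a + a )

Final answer: E ⇒ E + T ⇒ T + T ⇒ F + T ⇒ a + T ⇒ a + T * F ⇒ a + F * F ⇒ a + a * F ⇒ a + a * ( E ) ⇒ a + a * ( E + T ) ⇒ a + a * ( T + T ) ⇒ a + a * ( T * F + T ) ⇒ a + a * ( T * F * F + T ) ⇒ a + a * ( F * F * F + T ) ⇒ a + a * ( a * F * F + T ) ⇒ a + a * ( a * ( E ) * F + T ) ⇒ a + a * ( a * ( T ) * F + T ) ⇒ a + a * ( a * ( F ) * F + T ) ⇒ a + a * ( a * ( a ) * F + T ) ⇒ a + a * ( a * ( a ) * a + T ) ⇒ a + a * ( a * ( a ) * a + F ) ⇒ a + a * ( a * ( a ) * a + a )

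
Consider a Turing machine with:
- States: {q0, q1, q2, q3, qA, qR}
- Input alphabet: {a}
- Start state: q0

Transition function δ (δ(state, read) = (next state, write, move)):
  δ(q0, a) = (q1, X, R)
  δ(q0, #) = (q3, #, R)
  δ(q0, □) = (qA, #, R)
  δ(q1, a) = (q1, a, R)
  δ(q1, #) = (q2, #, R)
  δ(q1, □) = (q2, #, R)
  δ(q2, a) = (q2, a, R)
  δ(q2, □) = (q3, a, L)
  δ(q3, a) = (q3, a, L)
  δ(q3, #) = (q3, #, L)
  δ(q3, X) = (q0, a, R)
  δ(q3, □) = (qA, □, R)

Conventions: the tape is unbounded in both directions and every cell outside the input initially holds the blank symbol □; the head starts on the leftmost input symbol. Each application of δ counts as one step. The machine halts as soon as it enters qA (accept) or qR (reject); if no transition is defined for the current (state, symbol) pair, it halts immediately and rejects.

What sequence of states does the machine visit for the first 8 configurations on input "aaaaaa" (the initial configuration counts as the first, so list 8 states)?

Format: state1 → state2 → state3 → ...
Step 0: [q0]aaaaaa (head at position 0)
Step 1: δ(q0, a) = (q1, X, R)  ⊢  X[q1]aaaaa (head at position 1)
Step 2: δ(q1, a) = (q1, a, R)  ⊢  Xa[q1]aaaa (head at position 2)
Step 3: δ(q1, a) = (q1, a, R)  ⊢  Xaa[q1]aaa (head at position 3)
Step 4: δ(q1, a) = (q1, a, R)  ⊢  Xaaa[q1]aa (head at position 4)
Step 5: δ(q1, a) = (q1, a, R)  ⊢  Xaaaa[q1]a (head at position 5)
Step 6: δ(q1, a) = (q1, a, R)  ⊢  Xaaaaa[q1]□ (head at position 6)
Step 7: δ(q1, □) = (q2, #, R)  ⊢  Xaaaaa#[q2]□ (head at position 7)
Reading off the states of these 8 configurations: q0 → q1 → q1 → q1 → q1 → q1 → q1 → q2

Final answer: q0 → q1 → q1 → q1 → q1 → q1 → q1 → q2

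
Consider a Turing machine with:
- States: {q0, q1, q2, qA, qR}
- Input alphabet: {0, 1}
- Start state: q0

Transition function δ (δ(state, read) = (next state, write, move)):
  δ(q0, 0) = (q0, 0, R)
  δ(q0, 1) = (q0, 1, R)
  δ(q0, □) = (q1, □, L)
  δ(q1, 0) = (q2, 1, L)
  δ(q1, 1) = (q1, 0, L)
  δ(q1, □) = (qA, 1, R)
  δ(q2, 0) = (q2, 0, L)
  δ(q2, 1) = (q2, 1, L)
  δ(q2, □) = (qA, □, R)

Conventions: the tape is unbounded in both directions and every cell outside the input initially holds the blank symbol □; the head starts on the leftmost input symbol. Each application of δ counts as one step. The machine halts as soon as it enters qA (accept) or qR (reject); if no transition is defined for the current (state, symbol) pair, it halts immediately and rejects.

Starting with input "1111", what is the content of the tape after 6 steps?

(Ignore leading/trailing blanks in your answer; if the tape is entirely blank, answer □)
Step 0: [q0]1111 (head at position 0)
Step 1: δ(q0, 1) = (q0, 1, R)  ⊢  1[q0]111 (head at position 1)
Step 2: δ(q0, 1) = (q0, 1, R)  ⊢  11[q0]11 (head at position 2)
Step 3: δ(q0, 1) = (q0, 1, R)  ⊢  111[q0]1 (head at position 3)
Step 4: δ(q0, 1) = (q0, 1, R)  ⊢  1111[q0]□ (head at position 4)
Step 5: δ(q0, □) = (q1, □, L)  ⊢  111[q1]1□ (head at position 3)
Step 6: δ(q1, 1) = (q1, 0, L)  ⊢  11[q1]10□ (head at position 2)
Tape after 6 steps (ignoring surrounding blanks): 1110

Final answer: Tape: 1110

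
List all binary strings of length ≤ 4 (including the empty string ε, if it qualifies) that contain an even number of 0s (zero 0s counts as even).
Checking every binary string of length 0 to 4:
  Length 0: accepted: ε | rejected: (none)
  Length 1: accepted: 1 | rejected: 0
  Length 2: accepted: 00, 11 | rejected: 01, 10
  Length 3: accepted: 001, 010, 100, 111 | rejected: 000, 011, 101, 110
  Length 4: accepted: 0000, 0011, 0101, 0110, 1001, 1010, 1100, 1111 | rejected: 0001, 0010, 0100, 0111, 1000, 1011, 1101, 1110
Total: 16 string(s).

Final answer: ε, 1, 00, 11, 001, 010, 100, 111, 0000, 0011, 0101, 0110, 1001, 1010, 1100, 1111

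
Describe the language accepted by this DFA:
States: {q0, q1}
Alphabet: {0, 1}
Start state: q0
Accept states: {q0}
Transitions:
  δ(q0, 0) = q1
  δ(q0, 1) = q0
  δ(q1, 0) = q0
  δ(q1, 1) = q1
Analyzing the DFA structure:
Start state: q0
Accept states: {q0}
Interpreting what each state remembers (checking against the transitions):
  q0: an even number of 0s has been read so far
  q1: an odd number of 0s has been read so far
  δ(q0, 0): in q0 (an even number of 0s has been read so far), after reading 0 we have: an odd number of 0s has been read so far → q1
  δ(q0, 1): in q0 (an even number of 0s has been read so far), after reading 1 we have: an even number of 0s has been read so far → q0
  δ(q1, 0): in q1 (an odd number of 0s has been read so far), after reading 0 we have: an even number of 0s has been read so far → q0
  δ(q1, 1): in q1 (an odd number of 0s has been read so far), after reading 1 we have: an odd number of 0s has been read so far → q1
A string is accepted iff it ends in {q0}, i.e. an even number of 0s has been read so far.
Language: All binary strings with an even number of 0s

Final answer: All binary strings with an even number of 0s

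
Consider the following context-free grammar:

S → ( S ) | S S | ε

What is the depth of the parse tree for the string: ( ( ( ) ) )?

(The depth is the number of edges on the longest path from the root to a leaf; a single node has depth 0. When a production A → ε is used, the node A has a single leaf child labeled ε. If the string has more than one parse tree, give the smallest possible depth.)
The string is 3 nested pairs. The shallowest parse tree applies S → ( S ) 3 times (one node per nested pair, each a child of the previous) and then S → ε in the middle.
S nodes at depths 0..3, ε leaf at depth 4; parentheses leaves are at depths 1..3.
(Using S → S S with an S → ε child anywhere only adds levels, so it cannot give a shallower tree.)
Depth = 4.

Final answer: 4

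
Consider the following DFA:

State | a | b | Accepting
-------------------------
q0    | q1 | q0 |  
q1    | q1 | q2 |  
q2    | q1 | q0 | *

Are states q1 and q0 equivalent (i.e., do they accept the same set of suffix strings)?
Try the suffix "b".
From q1: q1 → q2 — accepting.
From q0: q0 → q0 — not accepting.
The two states disagree on this suffix, so they are not equivalent.

Final answer: No. Distinguishing string: "b" - accepted from q1 but not from q0.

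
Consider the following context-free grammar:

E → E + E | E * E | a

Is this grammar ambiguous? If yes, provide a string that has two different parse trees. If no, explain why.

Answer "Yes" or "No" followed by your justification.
Two different leftmost derivations of a + a * a:
  (1) E ⇒ E + E ⇒ a + E ⇒ a + E * E ⇒ a + a * E ⇒ a + a * a   (tree groups a + (a * a))
  (2) E ⇒ E * E ⇒ E + E * E ⇒ a + E * E ⇒ a + a * E ⇒ a + a * a   (tree groups (a + a) * a)
Two distinct leftmost derivations = two distinct parse trees, so the grammar is ambiguous.

Final answer: Yes - the string 'a + a * a' has two distinct leftmost derivations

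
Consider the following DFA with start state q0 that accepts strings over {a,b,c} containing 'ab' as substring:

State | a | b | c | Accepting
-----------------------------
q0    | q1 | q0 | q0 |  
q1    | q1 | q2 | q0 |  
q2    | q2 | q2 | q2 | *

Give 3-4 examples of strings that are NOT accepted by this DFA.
Any strings that end in a non-accepting state work; for example:
"cb": q0 → q0 → q0; q0 is not accepting → rejected
"acc": q0 → q1 → q0 → q0; q0 is not accepting → rejected
"bacc": q0 → q0 → q1 → q0 → q0; q0 is not accepting → rejected
"bbbb": q0 → q0 → q0 → q0 → q0; q0 is not accepting → rejected

Final answer: "cb", "acc", "bacc", "bbbb"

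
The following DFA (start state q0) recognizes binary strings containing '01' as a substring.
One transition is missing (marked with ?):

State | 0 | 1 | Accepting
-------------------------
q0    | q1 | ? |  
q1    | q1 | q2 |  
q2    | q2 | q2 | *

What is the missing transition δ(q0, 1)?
q0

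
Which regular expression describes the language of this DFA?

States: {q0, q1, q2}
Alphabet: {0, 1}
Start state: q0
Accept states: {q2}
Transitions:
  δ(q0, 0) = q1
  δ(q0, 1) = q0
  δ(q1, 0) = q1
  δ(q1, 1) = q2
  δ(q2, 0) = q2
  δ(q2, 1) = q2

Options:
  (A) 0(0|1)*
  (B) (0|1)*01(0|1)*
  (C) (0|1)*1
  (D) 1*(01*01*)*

Testing sample strings against the DFA:
  '00' -> rejected
  '00011' -> accepted
  '00' -> rejected
  '11110' -> rejected
Checking each option for a counterexample:
  (A) 0(0|1)*: '0' is rejected by the DFA but matches the regex → eliminated
  (B) (0|1)*01(0|1)*: agrees with the DFA on all strings of length ≤ 4
  (C) (0|1)*1: '1' is rejected by the DFA but matches the regex → eliminated
  (D) 1*(01*01*)*: ε is rejected by the DFA but matches the regex → eliminated
Only (B) (0|1)*01(0|1)* is consistent with the DFA.

Final answer: (B) (0|1)*01(0|1)*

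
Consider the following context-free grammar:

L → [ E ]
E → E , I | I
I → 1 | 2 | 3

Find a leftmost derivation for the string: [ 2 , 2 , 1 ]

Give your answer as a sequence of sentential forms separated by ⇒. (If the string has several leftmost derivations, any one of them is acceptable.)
Start with L.
Step 1: the leftmost non-terminal is L; apply L → [ E ]:  [ E ]
Step 2: the leftmost non-terminal is E; apply E → E , I:  [ E , I ]
Step 3: the leftmost non-terminal is E; apply E → E , I:  [ E , I , I ]
Step 4: the leftmost non-terminal is E; apply E → I:  [ I , I , I ]
Step 5: the leftmost non-terminal is I; apply I → 2:  [ 2 , I , I ]
Step 6: the leftmost non-terminal is I; apply I → 2:  [ 2 , 2 , I ]
Step 7: the leftmost non-terminal is I; apply I → 1:  [ 2 , 2 , 1 ]

Final answer: L ⇒ [ E ] ⇒ [ E , I ] ⇒ [ E , I , I ] ⇒ [ I , I , I ] ⇒ [ 2 , I , I ] ⇒ [ 2 , 2 , I ] ⇒ [ 2 , 2 , 1 ]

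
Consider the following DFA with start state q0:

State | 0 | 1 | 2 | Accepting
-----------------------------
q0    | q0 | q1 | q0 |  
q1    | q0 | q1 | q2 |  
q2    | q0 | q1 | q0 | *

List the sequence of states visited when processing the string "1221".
q0 → q1 → q2 → q0 → q1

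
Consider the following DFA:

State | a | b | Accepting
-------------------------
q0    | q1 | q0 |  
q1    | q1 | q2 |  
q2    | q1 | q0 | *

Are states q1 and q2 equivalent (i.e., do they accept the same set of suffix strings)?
Try the suffix ε (the empty string).
From q1: q1 — not accepting.
From q2: q2 — accepting.
The two states disagree on this suffix, so they are not equivalent.

Final answer: No. Distinguishing string: ε (the empty string) - accepted from q2 but not from q1.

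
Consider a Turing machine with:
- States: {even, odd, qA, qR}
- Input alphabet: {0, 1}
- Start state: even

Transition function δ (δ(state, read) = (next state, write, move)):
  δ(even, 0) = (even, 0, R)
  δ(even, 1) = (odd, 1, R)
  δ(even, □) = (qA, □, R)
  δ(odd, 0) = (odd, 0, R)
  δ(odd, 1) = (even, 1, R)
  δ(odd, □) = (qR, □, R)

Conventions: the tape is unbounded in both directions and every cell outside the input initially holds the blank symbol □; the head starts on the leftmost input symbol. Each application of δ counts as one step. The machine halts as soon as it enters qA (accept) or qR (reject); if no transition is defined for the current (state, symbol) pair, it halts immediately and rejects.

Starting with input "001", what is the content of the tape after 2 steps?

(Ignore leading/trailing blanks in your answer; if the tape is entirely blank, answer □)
Step 0: [even]001 (head at position 0)
Step 1: δ(even, 0) = (even, 0, R)  ⊢  0[even]01 (head at position 1)
Step 2: δ(even, 0) = (even, 0, R)  ⊢  00[even]1 (head at position 2)
Tape after 2 steps (ignoring surrounding blanks): 001

Final answer: Tape: 001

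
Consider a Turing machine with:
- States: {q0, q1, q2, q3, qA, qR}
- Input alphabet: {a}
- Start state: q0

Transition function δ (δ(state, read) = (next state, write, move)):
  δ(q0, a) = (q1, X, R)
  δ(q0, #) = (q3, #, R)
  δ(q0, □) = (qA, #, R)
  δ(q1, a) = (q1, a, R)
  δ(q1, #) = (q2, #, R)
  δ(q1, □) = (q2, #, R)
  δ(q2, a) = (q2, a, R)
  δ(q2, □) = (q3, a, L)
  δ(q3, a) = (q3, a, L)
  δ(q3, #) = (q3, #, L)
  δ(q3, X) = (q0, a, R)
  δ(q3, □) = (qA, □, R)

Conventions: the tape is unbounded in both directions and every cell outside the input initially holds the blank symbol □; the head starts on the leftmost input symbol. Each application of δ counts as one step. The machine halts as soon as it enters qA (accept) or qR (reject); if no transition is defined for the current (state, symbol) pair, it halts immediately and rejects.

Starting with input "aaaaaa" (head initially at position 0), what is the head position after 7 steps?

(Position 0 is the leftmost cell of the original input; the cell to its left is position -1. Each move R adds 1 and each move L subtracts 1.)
Step 0: [q0]aaaaaa (head at position 0)
Step 1: δ(q0, a) = (q1, X, R)  ⊢  X[q1]aaaaa (head at position 1)
Step 2: δ(q1, a) = (q1, a, R)  ⊢  Xa[q1]aaaa (head at position 2)
Step 3: δ(q1, a) = (q1, a, R)  ⊢  Xaa[q1]aaa (head at position 3)
Step 4: δ(q1, a) = (q1, a, R)  ⊢  Xaaa[q1]aa (head at position 4)
Step 5: δ(q1, a) = (q1, a, R)  ⊢  Xaaaa[q1]a (head at position 5)
Step 6: δ(q1, a) = (q1, a, R)  ⊢  Xaaaaa[q1]□ (head at position 6)
Step 7: δ(q1, □) = (q2, #, R)  ⊢  Xaaaaa#[q2]□ (head at position 7)
Head position after 7 steps: 7

Final answer: Position 7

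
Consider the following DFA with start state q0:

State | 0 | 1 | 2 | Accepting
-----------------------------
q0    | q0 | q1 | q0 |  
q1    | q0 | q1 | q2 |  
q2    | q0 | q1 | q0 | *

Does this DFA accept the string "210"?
Start in q0.
Read '2': q0 → q0
Read '1': q0 → q1
Read '0': q1 → q0
Final state q0 is not accepting, so the string is rejected.

Final answer: No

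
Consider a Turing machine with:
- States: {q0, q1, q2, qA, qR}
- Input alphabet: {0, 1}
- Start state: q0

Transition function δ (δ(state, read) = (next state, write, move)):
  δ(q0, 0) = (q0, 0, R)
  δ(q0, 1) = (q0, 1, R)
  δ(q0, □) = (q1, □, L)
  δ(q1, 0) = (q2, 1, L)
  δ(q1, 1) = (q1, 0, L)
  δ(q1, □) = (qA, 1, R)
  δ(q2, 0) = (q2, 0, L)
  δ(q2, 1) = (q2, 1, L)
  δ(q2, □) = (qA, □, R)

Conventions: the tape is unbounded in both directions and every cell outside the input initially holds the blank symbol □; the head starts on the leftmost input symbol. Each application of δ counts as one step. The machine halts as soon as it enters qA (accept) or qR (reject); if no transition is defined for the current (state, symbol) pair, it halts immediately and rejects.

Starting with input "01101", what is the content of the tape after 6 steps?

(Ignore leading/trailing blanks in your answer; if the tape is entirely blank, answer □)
Step 0: [q0]01101 (head at position 0)
Step 1: δ(q0, 0) = (q0, 0, R)  ⊢  0[q0]1101 (head at position 1)
Step 2: δ(q0, 1) = (q0, 1, R)  ⊢  01[q0]101 (head at position 2)
Step 3: δ(q0, 1) = (q0, 1, R)  ⊢  011[q0]01 (head at position 3)
Step 4: δ(q0, 0) = (q0, 0, R)  ⊢  0110[q0]1 (head at position 4)
Step 5: δ(q0, 1) = (q0, 1, R)  ⊢  01101[q0]□ (head at position 5)
Step 6: δ(q0, □) = (q1, □, L)  ⊢  0110[q1]1□ (head at position 4)
Tape after 6 steps (ignoring surrounding blanks): 01101

Final answer: Tape: 01101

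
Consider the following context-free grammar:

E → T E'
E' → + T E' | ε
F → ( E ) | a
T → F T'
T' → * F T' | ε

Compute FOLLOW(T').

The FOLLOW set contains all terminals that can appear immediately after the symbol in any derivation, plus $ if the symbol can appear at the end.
Useful FIRST sets: FIRST(E') = {+, ε}, FIRST(T') = {*, ε} (both E' and T' are nullable).
FOLLOW(E): E is the start symbol → $; E appears in F → ( E ) followed by ')' → FOLLOW(E) = {), $}.
FOLLOW(E'): E' appears at the right end of E → T E' and of E' → + T E', so FOLLOW(E') ⊇ FOLLOW(E) (the second occurrence adds nothing new). FOLLOW(E') = {), $}.
FOLLOW(T): in E → T E' and E' → + T E', T is followed by E': add FIRST(E') minus ε = {+}; since E' is nullable, also add FOLLOW(E) and FOLLOW(E') = {), $}. FOLLOW(T) = {+, ), $}.
FOLLOW(T'): T' appears at the right end of T → F T' and of T' → * F T', so FOLLOW(T') = FOLLOW(T) = {+, ), $}.

Final answer: {$, ), +}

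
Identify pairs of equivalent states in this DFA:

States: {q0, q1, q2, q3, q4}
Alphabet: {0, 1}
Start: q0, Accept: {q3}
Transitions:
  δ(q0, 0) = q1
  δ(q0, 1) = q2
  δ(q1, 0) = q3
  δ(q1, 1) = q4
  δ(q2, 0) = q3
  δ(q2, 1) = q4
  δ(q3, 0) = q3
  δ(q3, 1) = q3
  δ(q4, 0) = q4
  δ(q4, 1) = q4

Using the table-filling algorithm:
Round 0 – mark pairs where exactly one state is accepting: (q0,q3), (q1,q3), (q2,q3), (q3,q4)
Round 1 – newly marked: (q0,q1) [on 0: q1 vs q3, already marked]; (q0,q2) [on 0: q1 vs q3, already marked]; (q1,q4) [on 0: q3 vs q4, already marked]; (q2,q4) [on 0: q3 vs q4, already marked]
Round 2 – newly marked: (q0,q4) [on 0: q1 vs q4, already marked]
No further pairs can be marked.
(q1, q2) unmarked: δ(q1,0)=q3, δ(q2,0)=q3; δ(q1,1)=q4, δ(q2,1)=q4 → equivalent
Equivalent pairs: (q1, q2)

Final answer: Equivalent pairs: (q1, q2)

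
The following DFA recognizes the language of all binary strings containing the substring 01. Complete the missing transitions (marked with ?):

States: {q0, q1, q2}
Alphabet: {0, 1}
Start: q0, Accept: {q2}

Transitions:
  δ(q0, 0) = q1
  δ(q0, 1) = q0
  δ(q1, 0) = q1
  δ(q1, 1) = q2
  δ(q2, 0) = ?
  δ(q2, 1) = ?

What each state remembers (consistent with the given transitions and accept states):
  q0: 01 not seen yet and the last symbol was not 0
  q1: 01 not seen yet and the last symbol was 0
  q2: the substring 01 has already been seen
Filling in the missing entries:
  δ(q2, 0): in q2 (the substring 01 has already been seen), after reading 0 we have: the substring 01 has already been seen → q2
  δ(q2, 1): in q2 (the substring 01 has already been seen), after reading 1 we have: the substring 01 has already been seen → q2

Final answer: δ(q2, 0) = q2; δ(q2, 1) = q2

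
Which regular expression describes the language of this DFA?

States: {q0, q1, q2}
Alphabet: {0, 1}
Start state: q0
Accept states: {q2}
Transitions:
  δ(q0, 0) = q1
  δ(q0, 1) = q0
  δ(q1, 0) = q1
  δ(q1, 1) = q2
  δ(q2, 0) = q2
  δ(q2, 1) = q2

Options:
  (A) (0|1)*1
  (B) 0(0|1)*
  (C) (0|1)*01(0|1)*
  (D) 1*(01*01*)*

Testing sample strings against the DFA:
  '11110' -> rejected
  '10' -> rejected
  '00101' -> accepted
  '000' -> rejected
Checking each option for a counterexample:
  (A) (0|1)*1: '1' is rejected by the DFA but matches the regex → eliminated
  (B) 0(0|1)*: '0' is rejected by the DFA but matches the regex → eliminated
  (C) (0|1)*01(0|1)*: agrees with the DFA on all strings of length ≤ 4
  (D) 1*(01*01*)*: ε is rejected by the DFA but matches the regex → eliminated
Only (C) (0|1)*01(0|1)* is consistent with the DFA.

Final answer: (C) (0|1)*01(0|1)*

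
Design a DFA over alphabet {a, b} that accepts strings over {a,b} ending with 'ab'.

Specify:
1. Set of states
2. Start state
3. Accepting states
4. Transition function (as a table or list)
One valid DFA (any DFA recognizing the same language is acceptable):
States: {q0, q1, q2}
Start: q0
Accepting: {q2}
Transitions (accepting states marked with *):
State | a | b | Accepting
-------------------------
q0    | q1 | q0 |  
q1    | q1 | q2 |  
q2    | q1 | q0 | *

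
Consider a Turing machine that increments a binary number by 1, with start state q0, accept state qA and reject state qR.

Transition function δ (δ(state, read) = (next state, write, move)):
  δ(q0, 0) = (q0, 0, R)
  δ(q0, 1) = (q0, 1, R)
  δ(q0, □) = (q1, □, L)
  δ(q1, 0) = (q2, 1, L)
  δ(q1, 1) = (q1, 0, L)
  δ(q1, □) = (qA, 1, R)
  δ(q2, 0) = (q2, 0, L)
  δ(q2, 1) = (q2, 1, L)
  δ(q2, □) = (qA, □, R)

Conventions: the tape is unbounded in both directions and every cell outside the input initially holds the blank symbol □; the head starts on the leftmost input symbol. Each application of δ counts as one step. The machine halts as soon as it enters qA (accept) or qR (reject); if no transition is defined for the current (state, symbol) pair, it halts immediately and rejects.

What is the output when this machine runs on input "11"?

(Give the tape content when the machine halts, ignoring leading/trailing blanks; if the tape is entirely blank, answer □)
Step 0: [q0]11 (head at position 0)
Step 1: δ(q0, 1) = (q0, 1, R)  ⊢  1[q0]1 (head at position 1)
Step 2: δ(q0, 1) = (q0, 1, R)  ⊢  11[q0]□ (head at position 2)
Step 3: δ(q0, □) = (q1, □, L)  ⊢  1[q1]1□ (head at position 1)
Step 4: δ(q1, 1) = (q1, 0, L)  ⊢  [q1]10□ (head at position 0)
Step 5: δ(q1, 1) = (q1, 0, L)  ⊢  [q1]□00□ (head at position -1)
Step 6: δ(q1, □) = (qA, 1, R)  ⊢  1[qA]00□ (head at position 0)
The machine is in qA, so it halts and accepts.
Tape content when halted (ignoring surrounding blanks): 100

Final answer: Output: 100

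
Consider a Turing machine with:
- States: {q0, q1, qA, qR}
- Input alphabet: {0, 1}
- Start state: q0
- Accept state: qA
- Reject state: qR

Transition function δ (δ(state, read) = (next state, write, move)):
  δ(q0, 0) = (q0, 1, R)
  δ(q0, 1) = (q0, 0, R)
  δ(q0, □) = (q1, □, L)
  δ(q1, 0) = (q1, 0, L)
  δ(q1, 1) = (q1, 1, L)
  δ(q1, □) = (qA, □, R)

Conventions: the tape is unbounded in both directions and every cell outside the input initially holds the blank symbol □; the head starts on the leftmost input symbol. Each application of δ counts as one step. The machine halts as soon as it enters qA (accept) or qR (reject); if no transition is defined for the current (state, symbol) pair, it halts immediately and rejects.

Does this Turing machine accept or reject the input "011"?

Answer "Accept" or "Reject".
Step 0: [q0]011 (head at position 0)
Step 1: δ(q0, 0) = (q0, 1, R)  ⊢  1[q0]11 (head at position 1)
Step 2: δ(q0, 1) = (q0, 0, R)  ⊢  10[q0]1 (head at position 2)
Step 3: δ(q0, 1) = (q0, 0, R)  ⊢  100[q0]□ (head at position 3)
Step 4: δ(q0, □) = (q1, □, L)  ⊢  10[q1]0□ (head at position 2)
Step 5: δ(q1, 0) = (q1, 0, L)  ⊢  1[q1]00□ (head at position 1)
Step 6: δ(q1, 0) = (q1, 0, L)  ⊢  [q1]100□ (head at position 0)
Step 7: δ(q1, 1) = (q1, 1, L)  ⊢  [q1]□100□ (head at position -1)
Step 8: δ(q1, □) = (qA, □, R)  ⊢  □[qA]100□ (head at position 0)
The machine is in qA, so it halts and accepts.

Final answer: Accept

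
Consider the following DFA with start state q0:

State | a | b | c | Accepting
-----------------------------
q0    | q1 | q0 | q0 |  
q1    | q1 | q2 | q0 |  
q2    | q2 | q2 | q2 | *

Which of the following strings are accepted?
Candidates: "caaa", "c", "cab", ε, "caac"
"caaa": q0 → q0 → q1 → q1 → q1; q1 is not accepting → rejected
"c": q0 → q0; q0 is not accepting → rejected
"cab": q0 → q0 → q1 → q2; q2 is accepting → accepted
ε: q0; q0 is not accepting → rejected
"caac": q0 → q0 → q1 → q1 → q0; q0 is not accepting → rejected

Final answer: "cab"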